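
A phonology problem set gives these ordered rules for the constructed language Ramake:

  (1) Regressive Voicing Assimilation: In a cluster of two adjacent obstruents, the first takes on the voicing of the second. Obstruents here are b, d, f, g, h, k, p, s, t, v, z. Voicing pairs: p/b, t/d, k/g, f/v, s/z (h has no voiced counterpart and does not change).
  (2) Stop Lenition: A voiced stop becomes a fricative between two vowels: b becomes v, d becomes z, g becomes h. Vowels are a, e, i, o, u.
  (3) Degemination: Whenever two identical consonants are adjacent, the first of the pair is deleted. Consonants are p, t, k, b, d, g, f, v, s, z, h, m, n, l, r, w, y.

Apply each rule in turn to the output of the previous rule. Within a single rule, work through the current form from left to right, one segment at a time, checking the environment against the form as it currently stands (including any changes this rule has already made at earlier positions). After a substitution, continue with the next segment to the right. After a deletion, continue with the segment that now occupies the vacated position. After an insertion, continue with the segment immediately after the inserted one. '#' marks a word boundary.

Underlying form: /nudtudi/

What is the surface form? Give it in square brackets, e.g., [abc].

(1) Regressive Voicing Assimilation: [nudtudi] → [nuttudi]
(2) Stop Lenition: [nuttudi] → [nuttuzi]
(3) Degemination: [nuttuzi] → [nutuzi]

[nutuzi]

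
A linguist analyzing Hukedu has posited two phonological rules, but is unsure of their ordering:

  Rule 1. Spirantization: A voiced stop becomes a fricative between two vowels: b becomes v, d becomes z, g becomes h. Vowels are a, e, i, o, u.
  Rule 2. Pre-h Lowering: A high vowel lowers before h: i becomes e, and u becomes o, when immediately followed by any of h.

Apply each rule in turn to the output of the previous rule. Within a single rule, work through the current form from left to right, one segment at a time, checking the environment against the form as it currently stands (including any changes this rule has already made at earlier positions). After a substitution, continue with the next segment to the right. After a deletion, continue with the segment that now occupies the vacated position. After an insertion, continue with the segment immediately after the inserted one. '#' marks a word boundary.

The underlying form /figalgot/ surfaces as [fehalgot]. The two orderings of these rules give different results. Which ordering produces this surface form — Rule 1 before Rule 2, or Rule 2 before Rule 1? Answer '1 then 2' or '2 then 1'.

Order 1 then 2:
  1 Spirantization: [figalgot] → [fihalgot]
  2 Pre-h Lowering: [fihalgot] → [fehalgot]
  result: [fehalgot]
Order 2 then 1:
  2 Pre-h Lowering: no change — [figalgot]
  1 Spirantization: [figalgot] → [fihalgot]
  result: [fihalgot]

1 then 2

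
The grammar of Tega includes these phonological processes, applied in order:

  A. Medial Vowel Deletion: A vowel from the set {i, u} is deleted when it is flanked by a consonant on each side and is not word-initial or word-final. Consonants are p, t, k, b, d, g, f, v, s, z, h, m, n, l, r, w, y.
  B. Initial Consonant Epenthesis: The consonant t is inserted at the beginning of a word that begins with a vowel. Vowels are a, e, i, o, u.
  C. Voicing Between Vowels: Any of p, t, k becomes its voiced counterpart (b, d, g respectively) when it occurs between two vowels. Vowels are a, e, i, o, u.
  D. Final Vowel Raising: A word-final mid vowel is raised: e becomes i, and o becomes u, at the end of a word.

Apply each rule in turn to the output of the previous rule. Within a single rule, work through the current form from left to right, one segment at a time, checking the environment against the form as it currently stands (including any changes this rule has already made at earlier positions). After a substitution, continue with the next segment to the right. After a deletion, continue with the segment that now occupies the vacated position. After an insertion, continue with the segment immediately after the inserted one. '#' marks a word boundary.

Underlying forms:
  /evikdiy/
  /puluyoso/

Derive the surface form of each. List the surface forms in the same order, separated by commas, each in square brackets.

[tevkdy], [plyosu]

/evikdiy/:
  A Medial Vowel Deletion: [evikdiy] → [evkdy]
  B Initial Consonant Epenthesis: [evkdy] → [tevkdy]
  C Voicing Between Vowels: no change — [tevkdy]
  D Final Vowel Raising: no change — [tevkdy]
/puluyoso/:
  A Medial Vowel Deletion: [puluyoso] → [plyoso]
  B Initial Consonant Epenthesis: no change — [plyoso]
  C Voicing Between Vowels: no change — [plyoso]
  D Final Vowel Raising: [plyoso] → [plyosu]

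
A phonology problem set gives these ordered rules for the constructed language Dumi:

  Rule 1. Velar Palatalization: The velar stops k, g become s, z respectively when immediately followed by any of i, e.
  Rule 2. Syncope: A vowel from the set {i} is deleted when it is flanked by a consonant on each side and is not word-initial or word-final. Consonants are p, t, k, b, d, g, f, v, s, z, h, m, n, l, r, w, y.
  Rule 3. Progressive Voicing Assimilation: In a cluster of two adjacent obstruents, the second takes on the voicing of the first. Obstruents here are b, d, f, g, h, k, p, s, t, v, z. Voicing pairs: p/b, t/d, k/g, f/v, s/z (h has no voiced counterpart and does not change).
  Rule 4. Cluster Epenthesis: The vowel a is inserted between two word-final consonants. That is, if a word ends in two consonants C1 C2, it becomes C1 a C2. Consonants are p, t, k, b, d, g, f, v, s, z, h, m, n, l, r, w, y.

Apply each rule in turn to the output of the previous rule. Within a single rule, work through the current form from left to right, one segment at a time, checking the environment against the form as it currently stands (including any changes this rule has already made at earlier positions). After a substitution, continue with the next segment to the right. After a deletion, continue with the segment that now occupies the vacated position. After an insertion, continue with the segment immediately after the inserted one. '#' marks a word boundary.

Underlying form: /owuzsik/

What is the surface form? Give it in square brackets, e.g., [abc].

Rule 1 Velar Palatalization: no change — [owuzsik]
Rule 2 Syncope: [owuzsik] → [owuzsk]
Rule 3 Progressive Voicing Assimilation: [owuzsk] → [owuzzg]
Rule 4 Cluster Epenthesis: [owuzzg] → [owuzzag]

[owuzzag]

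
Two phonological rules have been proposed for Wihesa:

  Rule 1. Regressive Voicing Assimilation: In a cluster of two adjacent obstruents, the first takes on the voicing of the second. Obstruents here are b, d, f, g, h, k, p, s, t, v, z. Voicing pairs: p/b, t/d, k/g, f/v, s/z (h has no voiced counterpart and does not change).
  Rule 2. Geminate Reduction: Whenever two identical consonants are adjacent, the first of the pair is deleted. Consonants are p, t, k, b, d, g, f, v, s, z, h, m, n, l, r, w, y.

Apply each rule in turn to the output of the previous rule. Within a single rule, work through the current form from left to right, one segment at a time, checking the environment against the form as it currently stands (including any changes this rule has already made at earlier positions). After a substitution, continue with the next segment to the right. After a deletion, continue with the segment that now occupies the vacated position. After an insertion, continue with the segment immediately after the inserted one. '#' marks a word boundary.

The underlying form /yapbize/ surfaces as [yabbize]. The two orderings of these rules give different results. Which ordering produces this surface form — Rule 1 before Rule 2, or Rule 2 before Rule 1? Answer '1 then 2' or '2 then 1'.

Order 1 then 2:
  1 Regressive Voicing Assimilation: [yapbize] → [yabbize]
  2 Geminate Reduction: [yabbize] → [yabize]
  result: [yabize]
Order 2 then 1:
  2 Geminate Reduction: no change — [yapbize]
  1 Regressive Voicing Assimilation: [yapbize] → [yabbize]
  result: [yabbize]

2 then 1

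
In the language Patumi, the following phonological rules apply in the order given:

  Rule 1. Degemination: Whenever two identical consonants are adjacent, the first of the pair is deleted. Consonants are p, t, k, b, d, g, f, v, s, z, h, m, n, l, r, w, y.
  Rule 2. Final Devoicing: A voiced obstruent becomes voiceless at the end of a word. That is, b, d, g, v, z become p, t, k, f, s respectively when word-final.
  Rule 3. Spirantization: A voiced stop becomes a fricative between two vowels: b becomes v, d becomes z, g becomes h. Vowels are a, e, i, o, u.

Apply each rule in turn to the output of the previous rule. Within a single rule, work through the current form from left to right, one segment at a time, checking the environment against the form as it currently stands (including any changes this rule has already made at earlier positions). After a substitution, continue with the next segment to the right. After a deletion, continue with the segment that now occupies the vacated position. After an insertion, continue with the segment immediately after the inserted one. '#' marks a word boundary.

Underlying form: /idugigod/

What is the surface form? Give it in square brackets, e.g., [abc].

Rule 1 Degemination: no change — [idugigod]
Rule 2 Final Devoicing: [idugigod] → [idugigot]
Rule 3 Spirantization: [idugigot] → [izuhihot]

[izuhihot]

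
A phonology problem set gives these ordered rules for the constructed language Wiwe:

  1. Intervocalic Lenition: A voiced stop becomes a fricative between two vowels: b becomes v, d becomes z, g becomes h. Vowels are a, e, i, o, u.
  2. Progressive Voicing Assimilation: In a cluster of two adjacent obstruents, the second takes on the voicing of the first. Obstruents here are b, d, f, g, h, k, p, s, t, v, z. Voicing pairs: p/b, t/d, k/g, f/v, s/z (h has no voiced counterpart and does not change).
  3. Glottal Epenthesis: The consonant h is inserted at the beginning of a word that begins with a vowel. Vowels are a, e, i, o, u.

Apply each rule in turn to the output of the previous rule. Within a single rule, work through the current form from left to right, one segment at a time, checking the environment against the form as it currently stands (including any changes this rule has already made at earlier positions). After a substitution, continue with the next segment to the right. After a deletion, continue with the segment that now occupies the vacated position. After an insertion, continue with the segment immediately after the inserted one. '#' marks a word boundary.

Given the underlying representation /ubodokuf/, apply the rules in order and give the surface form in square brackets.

1 Intervocalic Lenition: [ubodokuf] → [uvozokuf]
2 Progressive Voicing Assimilation: no change — [uvozokuf]
3 Glottal Epenthesis: [uvozokuf] → [huvozokuf]

[huvozokuf]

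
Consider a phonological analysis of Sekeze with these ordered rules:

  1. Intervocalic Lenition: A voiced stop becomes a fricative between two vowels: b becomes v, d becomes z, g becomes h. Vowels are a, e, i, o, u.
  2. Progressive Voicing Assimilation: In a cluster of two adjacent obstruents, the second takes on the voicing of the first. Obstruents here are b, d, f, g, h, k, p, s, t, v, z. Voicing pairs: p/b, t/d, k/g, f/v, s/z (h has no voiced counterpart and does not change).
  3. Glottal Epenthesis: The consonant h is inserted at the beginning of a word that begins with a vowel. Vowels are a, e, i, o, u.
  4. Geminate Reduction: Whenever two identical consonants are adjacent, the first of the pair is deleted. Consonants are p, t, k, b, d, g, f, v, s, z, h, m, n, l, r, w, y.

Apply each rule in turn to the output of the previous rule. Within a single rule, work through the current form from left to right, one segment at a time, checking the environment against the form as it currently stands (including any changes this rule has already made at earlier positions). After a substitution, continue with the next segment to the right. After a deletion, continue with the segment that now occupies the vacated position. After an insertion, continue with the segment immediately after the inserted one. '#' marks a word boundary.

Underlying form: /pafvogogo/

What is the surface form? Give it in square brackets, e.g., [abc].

1 Intervocalic Lenition: [pafvogogo] → [pafvohoho]
2 Progressive Voicing Assimilation: [pafvohoho] → [paffohoho]
3 Glottal Epenthesis: no change — [paffohoho]
4 Geminate Reduction: [paffohoho] → [pafohoho]

[pafohoho]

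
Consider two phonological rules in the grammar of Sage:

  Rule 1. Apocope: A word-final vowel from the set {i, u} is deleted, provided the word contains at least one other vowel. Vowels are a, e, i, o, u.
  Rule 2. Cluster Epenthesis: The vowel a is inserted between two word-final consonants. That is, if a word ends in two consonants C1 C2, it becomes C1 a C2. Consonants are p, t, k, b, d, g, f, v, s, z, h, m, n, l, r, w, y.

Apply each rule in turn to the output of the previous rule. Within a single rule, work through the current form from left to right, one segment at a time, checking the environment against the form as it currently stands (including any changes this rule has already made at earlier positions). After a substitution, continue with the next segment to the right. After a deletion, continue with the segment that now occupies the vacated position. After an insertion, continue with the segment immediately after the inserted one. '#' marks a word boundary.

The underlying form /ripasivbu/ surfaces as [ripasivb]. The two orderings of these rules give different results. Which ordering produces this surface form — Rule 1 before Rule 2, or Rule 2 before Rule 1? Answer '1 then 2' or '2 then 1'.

Order 1 then 2:
  1 Apocope: [ripasivbu] → [ripasivb]
  2 Cluster Epenthesis: [ripasivb] → [ripasivab]
  result: [ripasivab]
Order 2 then 1:
  2 Cluster Epenthesis: no change — [ripasivbu]
  1 Apocope: [ripasivbu] → [ripasivb]
  result: [ripasivb]

2 then 1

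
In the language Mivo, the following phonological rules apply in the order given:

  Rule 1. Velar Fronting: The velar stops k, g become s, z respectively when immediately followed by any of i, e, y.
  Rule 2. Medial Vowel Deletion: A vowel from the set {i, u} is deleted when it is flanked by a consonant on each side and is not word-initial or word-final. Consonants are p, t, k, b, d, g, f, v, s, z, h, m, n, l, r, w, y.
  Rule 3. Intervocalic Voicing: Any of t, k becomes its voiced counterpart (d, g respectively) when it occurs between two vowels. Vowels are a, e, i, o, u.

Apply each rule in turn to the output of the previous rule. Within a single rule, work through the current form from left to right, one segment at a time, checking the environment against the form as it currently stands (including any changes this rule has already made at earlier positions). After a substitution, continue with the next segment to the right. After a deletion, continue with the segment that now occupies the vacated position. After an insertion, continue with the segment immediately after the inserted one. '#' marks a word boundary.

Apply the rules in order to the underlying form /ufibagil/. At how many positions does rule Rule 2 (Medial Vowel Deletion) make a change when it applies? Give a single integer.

2

Rule 1 Velar Fronting: [ufibagil] → [ufibazil]
Rule 2 Medial Vowel Deletion: [ufibazil] → [ufbazl]
Rule 3 Intervocalic Voicing: no change — [ufbazl]
Rule Rule 2 changed 2 position(s).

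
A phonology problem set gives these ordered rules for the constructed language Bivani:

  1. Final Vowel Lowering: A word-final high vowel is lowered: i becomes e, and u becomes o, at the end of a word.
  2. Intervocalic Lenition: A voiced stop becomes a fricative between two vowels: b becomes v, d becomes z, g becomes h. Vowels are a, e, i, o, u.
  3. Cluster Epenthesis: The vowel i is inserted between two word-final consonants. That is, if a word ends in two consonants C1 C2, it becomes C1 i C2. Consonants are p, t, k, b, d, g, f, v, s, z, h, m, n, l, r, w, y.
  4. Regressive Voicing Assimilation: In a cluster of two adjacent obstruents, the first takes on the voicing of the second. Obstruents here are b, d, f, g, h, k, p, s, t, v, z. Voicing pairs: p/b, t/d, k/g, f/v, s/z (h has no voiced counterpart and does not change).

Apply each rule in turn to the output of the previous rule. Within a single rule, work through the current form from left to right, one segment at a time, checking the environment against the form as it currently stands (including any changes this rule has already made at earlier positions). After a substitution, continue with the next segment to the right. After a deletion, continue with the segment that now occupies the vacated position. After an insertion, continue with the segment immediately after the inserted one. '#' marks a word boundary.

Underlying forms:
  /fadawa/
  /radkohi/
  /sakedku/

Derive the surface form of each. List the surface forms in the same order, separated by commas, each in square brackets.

/fadawa/:
  1 Final Vowel Lowering: no change — [fadawa]
  2 Intervocalic Lenition: [fadawa] → [fazawa]
  3 Cluster Epenthesis: no change — [fazawa]
  4 Regressive Voicing Assimilation: no change — [fazawa]
/radkohi/:
  1 Final Vowel Lowering: [radkohi] → [radkohe]
  2 Intervocalic Lenition: no change — [radkohe]
  3 Cluster Epenthesis: no change — [radkohe]
  4 Regressive Voicing Assimilation: [radkohe] → [ratkohe]
/sakedku/:
  1 Final Vowel Lowering: [sakedku] → [sakedko]
  2 Intervocalic Lenition: no change — [sakedko]
  3 Cluster Epenthesis: no change — [sakedko]
  4 Regressive Voicing Assimilation: [sakedko] → [saketko]

[fazawa], [ratkohe], [saketko]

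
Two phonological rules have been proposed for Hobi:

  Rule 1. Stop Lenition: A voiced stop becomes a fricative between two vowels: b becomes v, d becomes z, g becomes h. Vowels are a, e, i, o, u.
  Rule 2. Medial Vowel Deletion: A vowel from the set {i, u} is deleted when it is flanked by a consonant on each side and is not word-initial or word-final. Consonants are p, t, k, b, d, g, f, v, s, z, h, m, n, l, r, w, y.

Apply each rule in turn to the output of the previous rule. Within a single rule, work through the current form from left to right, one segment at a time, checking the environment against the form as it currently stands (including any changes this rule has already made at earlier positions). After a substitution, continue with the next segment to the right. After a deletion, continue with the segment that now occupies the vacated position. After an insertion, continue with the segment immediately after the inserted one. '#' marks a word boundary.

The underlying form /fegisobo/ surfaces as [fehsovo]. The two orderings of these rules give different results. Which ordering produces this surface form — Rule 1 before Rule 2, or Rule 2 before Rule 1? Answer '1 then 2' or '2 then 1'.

Order 1 then 2:
  1 Stop Lenition: [fegisobo] → [fehisovo]
  2 Medial Vowel Deletion: [fehisovo] → [fehsovo]
  result: [fehsovo]
Order 2 then 1:
  2 Medial Vowel Deletion: [fegisobo] → [fegsobo]
  1 Stop Lenition: [fegsobo] → [fegsovo]
  result: [fegsovo]

1 then 2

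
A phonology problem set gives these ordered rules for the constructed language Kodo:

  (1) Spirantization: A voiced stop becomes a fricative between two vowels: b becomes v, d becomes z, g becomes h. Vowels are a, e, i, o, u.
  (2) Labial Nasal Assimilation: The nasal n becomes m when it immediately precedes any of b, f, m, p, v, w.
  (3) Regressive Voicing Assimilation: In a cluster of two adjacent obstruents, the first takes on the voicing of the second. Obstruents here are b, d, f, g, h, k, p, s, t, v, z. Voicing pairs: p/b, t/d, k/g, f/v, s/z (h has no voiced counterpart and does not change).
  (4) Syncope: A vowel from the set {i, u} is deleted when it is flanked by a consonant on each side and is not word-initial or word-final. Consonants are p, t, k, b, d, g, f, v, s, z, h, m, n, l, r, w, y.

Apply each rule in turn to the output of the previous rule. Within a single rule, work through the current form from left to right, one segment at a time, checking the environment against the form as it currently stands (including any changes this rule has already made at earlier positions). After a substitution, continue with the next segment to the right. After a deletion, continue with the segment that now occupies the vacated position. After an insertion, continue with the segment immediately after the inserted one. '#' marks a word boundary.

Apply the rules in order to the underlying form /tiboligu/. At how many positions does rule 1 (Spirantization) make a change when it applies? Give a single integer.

(1) Spirantization: [tiboligu] → [tivolihu]
(2) Labial Nasal Assimilation: no change — [tivolihu]
(3) Regressive Voicing Assimilation: no change — [tivolihu]
(4) Syncope: [tivolihu] → [tvolhu]
Rule 1 changed 2 position(s).

2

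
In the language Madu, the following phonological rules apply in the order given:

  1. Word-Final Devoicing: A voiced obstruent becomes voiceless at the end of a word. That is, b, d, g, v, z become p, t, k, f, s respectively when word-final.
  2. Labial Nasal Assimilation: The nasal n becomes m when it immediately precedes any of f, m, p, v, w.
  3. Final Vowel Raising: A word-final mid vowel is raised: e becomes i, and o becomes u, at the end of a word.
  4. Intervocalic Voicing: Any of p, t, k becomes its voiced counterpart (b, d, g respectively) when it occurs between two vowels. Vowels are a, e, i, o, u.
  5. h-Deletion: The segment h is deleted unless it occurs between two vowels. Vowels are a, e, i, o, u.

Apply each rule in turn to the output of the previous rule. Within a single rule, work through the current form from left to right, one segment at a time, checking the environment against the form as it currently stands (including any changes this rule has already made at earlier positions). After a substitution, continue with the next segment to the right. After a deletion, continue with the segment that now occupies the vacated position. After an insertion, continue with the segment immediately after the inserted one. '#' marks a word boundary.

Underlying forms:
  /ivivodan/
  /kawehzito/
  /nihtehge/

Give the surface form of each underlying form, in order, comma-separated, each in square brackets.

[ivivodan], [kawezidu], [nitegi]

/ivivodan/:
  1 Word-Final Devoicing: no change — [ivivodan]
  2 Labial Nasal Assimilation: no change — [ivivodan]
  3 Final Vowel Raising: no change — [ivivodan]
  4 Intervocalic Voicing: no change — [ivivodan]
  5 h-Deletion: no change — [ivivodan]
/kawehzito/:
  1 Word-Final Devoicing: no change — [kawehzito]
  2 Labial Nasal Assimilation: no change — [kawehzito]
  3 Final Vowel Raising: [kawehzito] → [kawehzitu]
  4 Intervocalic Voicing: [kawehzitu] → [kawehzidu]
  5 h-Deletion: [kawehzidu] → [kawezidu]
/nihtehge/:
  1 Word-Final Devoicing: no change — [nihtehge]
  2 Labial Nasal Assimilation: no change — [nihtehge]
  3 Final Vowel Raising: [nihtehge] → [nihtehgi]
  4 Intervocalic Voicing: no change — [nihtehgi]
  5 h-Deletion: [nihtehgi] → [nitegi]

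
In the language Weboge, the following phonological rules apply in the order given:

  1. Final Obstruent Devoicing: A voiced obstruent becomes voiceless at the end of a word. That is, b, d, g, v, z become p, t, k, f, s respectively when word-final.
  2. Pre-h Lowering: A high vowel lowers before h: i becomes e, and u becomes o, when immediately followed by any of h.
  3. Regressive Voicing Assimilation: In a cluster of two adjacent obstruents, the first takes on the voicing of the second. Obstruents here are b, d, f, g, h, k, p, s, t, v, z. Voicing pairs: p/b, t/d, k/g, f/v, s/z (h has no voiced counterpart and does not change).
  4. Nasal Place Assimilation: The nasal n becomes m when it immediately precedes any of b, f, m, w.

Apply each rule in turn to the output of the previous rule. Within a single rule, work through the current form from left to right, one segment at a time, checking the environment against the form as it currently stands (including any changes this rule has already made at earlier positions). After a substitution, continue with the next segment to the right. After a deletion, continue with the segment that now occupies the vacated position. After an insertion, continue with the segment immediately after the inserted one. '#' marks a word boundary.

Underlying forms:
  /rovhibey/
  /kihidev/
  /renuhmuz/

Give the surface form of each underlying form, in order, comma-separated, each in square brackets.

[rofhibey], [kehidef], [renohmus]

/rovhibey/:
  1 Final Obstruent Devoicing: no change — [rovhibey]
  2 Pre-h Lowering: no change — [rovhibey]
  3 Regressive Voicing Assimilation: [rovhibey] → [rofhibey]
  4 Nasal Place Assimilation: no change — [rofhibey]
/kihidev/:
  1 Final Obstruent Devoicing: [kihidev] → [kihidef]
  2 Pre-h Lowering: [kihidef] → [kehidef]
  3 Regressive Voicing Assimilation: no change — [kehidef]
  4 Nasal Place Assimilation: no change — [kehidef]
/renuhmuz/:
  1 Final Obstruent Devoicing: [renuhmuz] → [renuhmus]
  2 Pre-h Lowering: [renuhmus] → [renohmus]
  3 Regressive Voicing Assimilation: no change — [renohmus]
  4 Nasal Place Assimilation: no change — [renohmus]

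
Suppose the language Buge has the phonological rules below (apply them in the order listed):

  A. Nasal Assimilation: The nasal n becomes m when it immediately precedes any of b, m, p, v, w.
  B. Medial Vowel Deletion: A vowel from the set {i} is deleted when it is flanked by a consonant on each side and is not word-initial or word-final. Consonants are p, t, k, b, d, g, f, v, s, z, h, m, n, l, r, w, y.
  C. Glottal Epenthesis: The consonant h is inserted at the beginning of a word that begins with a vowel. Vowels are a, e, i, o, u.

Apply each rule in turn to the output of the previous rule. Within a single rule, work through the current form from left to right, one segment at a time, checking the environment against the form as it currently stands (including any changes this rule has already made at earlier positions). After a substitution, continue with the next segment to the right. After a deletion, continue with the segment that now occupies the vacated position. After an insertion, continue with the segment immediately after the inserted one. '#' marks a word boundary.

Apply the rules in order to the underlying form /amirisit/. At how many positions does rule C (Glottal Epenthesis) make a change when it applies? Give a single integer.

A Nasal Assimilation: no change — [amirisit]
B Medial Vowel Deletion: [amirisit] → [amrst]
C Glottal Epenthesis: [amrst] → [hamrst]
Rule C changed 1 position(s).

1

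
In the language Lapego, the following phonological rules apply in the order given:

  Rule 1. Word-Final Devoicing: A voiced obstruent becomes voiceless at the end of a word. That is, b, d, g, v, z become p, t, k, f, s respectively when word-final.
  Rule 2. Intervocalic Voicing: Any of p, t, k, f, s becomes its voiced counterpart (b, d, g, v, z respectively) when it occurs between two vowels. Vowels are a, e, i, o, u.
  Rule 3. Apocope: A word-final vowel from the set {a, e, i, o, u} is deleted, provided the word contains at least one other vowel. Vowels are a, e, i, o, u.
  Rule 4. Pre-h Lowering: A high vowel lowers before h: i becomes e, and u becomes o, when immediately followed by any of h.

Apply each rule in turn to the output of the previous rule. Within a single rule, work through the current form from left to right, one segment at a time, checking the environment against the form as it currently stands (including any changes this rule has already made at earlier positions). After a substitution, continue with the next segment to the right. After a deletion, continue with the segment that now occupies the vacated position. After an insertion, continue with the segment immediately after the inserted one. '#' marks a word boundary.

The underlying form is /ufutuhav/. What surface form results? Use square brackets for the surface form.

[uvudohaf]

Rule 1 Word-Final Devoicing: [ufutuhav] → [ufutuhaf]
Rule 2 Intervocalic Voicing: [ufutuhaf] → [uvuduhaf]
Rule 3 Apocope: no change — [uvuduhaf]
Rule 4 Pre-h Lowering: [uvuduhaf] → [uvudohaf]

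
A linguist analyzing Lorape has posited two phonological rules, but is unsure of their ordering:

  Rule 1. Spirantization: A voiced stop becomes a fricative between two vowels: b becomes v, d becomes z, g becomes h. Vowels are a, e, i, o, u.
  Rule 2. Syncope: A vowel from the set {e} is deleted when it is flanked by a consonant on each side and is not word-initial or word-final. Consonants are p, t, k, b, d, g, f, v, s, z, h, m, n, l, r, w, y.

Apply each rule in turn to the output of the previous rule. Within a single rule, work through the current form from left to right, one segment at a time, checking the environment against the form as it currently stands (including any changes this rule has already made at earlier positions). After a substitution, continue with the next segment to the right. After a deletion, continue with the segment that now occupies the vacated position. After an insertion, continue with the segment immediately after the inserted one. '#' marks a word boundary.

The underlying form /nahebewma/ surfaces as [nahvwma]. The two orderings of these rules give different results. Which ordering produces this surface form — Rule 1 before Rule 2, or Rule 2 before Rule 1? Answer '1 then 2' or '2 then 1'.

Order 1 then 2:
  1 Spirantization: [nahebewma] → [nahevewma]
  2 Syncope: [nahevewma] → [nahvwma]
  result: [nahvwma]
Order 2 then 1:
  2 Syncope: [nahebewma] → [nahbwma]
  1 Spirantization: no change — [nahbwma]
  result: [nahbwma]

1 then 2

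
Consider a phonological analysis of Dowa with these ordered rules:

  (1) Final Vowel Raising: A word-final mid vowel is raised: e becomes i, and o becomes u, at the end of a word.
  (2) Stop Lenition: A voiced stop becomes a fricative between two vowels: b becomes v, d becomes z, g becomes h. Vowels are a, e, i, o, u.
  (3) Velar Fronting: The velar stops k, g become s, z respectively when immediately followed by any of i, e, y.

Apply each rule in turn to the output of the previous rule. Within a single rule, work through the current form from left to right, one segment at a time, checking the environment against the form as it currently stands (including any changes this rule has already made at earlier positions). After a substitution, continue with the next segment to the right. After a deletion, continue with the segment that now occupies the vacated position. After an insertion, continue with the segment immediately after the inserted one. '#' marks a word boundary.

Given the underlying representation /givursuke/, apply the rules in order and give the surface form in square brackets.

[zivursusi]

(1) Final Vowel Raising: [givursuke] → [givursuki]
(2) Stop Lenition: no change — [givursuki]
(3) Velar Fronting: [givursuki] → [zivursusi]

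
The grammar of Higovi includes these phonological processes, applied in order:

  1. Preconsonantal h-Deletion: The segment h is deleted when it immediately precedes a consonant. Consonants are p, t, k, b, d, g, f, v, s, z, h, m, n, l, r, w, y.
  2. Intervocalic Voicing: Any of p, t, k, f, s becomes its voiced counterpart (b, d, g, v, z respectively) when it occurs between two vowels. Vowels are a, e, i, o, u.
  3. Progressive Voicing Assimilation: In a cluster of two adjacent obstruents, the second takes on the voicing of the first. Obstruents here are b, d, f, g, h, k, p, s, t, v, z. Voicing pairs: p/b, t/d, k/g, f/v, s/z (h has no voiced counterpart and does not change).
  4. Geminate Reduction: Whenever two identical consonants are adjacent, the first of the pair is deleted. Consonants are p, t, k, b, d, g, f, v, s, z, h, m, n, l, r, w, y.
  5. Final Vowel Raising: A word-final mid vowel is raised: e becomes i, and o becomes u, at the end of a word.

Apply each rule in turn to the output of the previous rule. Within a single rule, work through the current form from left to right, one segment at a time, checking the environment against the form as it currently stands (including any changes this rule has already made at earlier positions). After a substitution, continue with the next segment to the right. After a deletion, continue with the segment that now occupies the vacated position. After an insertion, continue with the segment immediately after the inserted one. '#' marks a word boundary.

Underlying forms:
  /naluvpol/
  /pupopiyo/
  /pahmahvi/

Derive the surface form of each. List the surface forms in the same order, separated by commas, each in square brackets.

/naluvpol/:
  1 Preconsonantal h-Deletion: no change — [naluvpol]
  2 Intervocalic Voicing: no change — [naluvpol]
  3 Progressive Voicing Assimilation: [naluvpol] → [naluvbol]
  4 Geminate Reduction: no change — [naluvbol]
  5 Final Vowel Raising: no change — [naluvbol]
/pupopiyo/:
  1 Preconsonantal h-Deletion: no change — [pupopiyo]
  2 Intervocalic Voicing: [pupopiyo] → [pubobiyo]
  3 Progressive Voicing Assimilation: no change — [pubobiyo]
  4 Geminate Reduction: no change — [pubobiyo]
  5 Final Vowel Raising: [pubobiyo] → [pubobiyu]
/pahmahvi/:
  1 Preconsonantal h-Deletion: [pahmahvi] → [pamavi]
  2 Intervocalic Voicing: no change — [pamavi]
  3 Progressive Voicing Assimilation: no change — [pamavi]
  4 Geminate Reduction: no change — [pamavi]
  5 Final Vowel Raising: no change — [pamavi]

[naluvbol], [pubobiyu], [pamavi]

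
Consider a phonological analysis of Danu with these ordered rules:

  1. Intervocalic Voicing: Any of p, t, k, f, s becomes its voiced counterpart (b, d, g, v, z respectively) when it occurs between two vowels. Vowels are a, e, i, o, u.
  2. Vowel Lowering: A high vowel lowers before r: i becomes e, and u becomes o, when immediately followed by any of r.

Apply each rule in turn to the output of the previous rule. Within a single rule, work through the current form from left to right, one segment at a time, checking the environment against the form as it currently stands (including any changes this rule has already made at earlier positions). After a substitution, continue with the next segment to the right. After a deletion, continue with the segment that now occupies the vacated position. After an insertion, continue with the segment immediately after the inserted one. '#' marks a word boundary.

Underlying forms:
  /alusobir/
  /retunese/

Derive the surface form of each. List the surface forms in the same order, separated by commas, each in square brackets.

/alusobir/:
  1 Intervocalic Voicing: [alusobir] → [aluzobir]
  2 Vowel Lowering: [aluzobir] → [aluzober]
/retunese/:
  1 Intervocalic Voicing: [retunese] → [reduneze]
  2 Vowel Lowering: no change — [reduneze]

[aluzober], [reduneze]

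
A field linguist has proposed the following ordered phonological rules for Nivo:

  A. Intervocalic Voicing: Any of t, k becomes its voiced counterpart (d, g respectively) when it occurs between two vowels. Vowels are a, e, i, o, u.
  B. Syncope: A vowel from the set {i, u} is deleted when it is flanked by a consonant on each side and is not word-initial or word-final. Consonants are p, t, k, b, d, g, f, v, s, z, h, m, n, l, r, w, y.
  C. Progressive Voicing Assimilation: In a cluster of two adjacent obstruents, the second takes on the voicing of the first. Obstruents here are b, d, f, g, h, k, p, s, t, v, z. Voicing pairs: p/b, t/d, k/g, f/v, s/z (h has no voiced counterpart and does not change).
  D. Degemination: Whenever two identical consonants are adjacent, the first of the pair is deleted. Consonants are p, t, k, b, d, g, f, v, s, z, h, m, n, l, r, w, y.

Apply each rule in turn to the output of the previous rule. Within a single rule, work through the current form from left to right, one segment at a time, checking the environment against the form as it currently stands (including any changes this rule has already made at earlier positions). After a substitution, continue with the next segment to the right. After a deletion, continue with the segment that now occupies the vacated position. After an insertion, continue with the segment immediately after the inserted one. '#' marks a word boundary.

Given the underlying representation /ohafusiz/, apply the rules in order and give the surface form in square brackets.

[ohafs]

A Intervocalic Voicing: no change — [ohafusiz]
B Syncope: [ohafusiz] → [ohafsz]
C Progressive Voicing Assimilation: [ohafsz] → [ohafss]
D Degemination: [ohafss] → [ohafs]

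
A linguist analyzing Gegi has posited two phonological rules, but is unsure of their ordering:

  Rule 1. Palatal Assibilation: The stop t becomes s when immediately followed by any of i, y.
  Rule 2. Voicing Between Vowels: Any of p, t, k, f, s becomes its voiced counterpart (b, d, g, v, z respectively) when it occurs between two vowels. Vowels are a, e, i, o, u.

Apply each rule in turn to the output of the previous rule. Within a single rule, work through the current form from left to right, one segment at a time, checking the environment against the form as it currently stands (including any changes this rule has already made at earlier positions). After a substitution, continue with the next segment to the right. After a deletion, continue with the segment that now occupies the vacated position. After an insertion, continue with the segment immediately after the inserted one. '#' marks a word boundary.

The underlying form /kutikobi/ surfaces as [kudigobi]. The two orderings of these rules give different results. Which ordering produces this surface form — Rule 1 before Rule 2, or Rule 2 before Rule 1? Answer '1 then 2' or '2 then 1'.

2 then 1

Order 1 then 2:
  1 Palatal Assibilation: [kutikobi] → [kusikobi]
  2 Voicing Between Vowels: [kusikobi] → [kuzigobi]
  result: [kuzigobi]
Order 2 then 1:
  2 Voicing Between Vowels: [kutikobi] → [kudigobi]
  1 Palatal Assibilation: no change — [kudigobi]
  result: [kudigobi]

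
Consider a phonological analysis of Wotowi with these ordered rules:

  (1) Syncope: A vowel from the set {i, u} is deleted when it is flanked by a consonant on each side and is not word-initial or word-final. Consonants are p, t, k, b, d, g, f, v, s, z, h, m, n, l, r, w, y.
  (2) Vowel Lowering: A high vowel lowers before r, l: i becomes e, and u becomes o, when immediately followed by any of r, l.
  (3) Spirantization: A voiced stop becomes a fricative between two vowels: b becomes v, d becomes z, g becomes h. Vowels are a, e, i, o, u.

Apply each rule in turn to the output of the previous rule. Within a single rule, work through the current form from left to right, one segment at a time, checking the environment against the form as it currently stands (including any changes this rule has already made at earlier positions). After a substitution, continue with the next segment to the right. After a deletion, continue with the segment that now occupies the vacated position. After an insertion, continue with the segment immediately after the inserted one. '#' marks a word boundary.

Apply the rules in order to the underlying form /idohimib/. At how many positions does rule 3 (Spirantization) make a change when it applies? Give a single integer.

(1) Syncope: [idohimib] → [idohmb]
(2) Vowel Lowering: no change — [idohmb]
(3) Spirantization: [idohmb] → [izohmb]
Rule 3 changed 1 position(s).

1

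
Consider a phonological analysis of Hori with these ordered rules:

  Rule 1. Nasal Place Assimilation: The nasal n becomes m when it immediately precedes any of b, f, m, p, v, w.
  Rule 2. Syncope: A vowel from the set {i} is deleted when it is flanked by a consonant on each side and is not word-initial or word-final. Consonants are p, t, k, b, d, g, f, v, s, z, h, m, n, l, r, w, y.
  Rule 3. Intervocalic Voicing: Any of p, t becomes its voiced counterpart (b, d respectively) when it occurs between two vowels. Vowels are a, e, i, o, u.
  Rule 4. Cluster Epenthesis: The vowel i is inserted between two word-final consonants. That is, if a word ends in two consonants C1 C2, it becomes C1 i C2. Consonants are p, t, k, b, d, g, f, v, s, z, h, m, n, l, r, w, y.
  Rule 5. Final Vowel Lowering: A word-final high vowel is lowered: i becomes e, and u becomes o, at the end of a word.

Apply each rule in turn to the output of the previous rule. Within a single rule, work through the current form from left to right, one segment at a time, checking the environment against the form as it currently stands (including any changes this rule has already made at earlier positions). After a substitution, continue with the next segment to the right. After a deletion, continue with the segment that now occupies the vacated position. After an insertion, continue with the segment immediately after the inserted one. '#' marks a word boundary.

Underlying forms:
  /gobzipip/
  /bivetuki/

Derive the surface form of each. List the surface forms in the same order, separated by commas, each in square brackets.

/gobzipip/:
  Rule 1 Nasal Place Assimilation: no change — [gobzipip]
  Rule 2 Syncope: [gobzipip] → [gobzpp]
  Rule 3 Intervocalic Voicing: no change — [gobzpp]
  Rule 4 Cluster Epenthesis: [gobzpp] → [gobzpip]
  Rule 5 Final Vowel Lowering: no change — [gobzpip]
/bivetuki/:
  Rule 1 Nasal Place Assimilation: no change — [bivetuki]
  Rule 2 Syncope: [bivetuki] → [bvetuki]
  Rule 3 Intervocalic Voicing: [bvetuki] → [bveduki]
  Rule 4 Cluster Epenthesis: no change — [bveduki]
  Rule 5 Final Vowel Lowering: [bveduki] → [bveduke]

[gobzpip], [bveduke]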